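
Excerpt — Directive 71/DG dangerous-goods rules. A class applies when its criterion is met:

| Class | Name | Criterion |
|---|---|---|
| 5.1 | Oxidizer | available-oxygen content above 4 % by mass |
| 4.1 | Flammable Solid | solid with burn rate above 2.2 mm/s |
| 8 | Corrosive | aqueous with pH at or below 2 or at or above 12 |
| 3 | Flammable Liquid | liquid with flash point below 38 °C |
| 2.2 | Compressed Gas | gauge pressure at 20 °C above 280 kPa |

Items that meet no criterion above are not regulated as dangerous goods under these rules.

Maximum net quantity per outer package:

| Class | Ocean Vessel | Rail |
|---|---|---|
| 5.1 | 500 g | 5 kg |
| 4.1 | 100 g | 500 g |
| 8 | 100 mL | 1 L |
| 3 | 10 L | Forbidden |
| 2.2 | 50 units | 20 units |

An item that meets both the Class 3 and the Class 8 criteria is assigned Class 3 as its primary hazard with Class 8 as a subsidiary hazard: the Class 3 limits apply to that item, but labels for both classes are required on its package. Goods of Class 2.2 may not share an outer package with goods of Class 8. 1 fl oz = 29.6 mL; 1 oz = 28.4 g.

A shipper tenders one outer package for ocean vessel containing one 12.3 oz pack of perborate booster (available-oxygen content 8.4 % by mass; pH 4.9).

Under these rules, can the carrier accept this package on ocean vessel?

Yes

The perborate booster has available-oxygen content 8.4 % by mass, which is > 4 % by mass, so it is Class 5.1 (Oxidizer).
Class 5.1 quantity: one 12.3 oz pack = 349.32 g.
349.32 g is within the ocean vessel limit of 500 g for Class 5.1.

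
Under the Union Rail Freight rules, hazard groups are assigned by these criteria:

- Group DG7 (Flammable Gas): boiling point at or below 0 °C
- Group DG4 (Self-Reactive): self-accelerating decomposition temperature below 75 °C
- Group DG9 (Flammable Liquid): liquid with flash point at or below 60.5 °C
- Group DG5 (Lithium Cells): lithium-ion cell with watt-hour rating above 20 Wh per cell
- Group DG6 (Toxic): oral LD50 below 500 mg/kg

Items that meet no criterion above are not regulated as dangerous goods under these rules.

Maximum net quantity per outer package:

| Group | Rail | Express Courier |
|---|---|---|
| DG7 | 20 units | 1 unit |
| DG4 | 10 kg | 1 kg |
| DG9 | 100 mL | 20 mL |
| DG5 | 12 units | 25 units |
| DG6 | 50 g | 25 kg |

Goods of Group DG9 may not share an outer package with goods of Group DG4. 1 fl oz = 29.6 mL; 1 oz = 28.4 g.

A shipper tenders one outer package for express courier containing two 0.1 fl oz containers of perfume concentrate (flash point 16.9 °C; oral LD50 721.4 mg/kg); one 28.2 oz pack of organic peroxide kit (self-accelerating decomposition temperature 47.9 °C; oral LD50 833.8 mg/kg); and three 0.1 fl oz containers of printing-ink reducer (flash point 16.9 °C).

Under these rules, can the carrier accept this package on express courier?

No

With flash point 16.9 °C (≤ 60.5 °C), the perfume concentrate falls in Group DG9.
Self-accelerating decomposition temperature 47.9 °C meets the Group DG4 criterion (Self-Reactive), so the organic peroxide kit is Group DG4.
Printing-ink reducer: flash point 16.9 °C ≤ 60.5 °C → Group DG9 (Flammable Liquid).
Group DG9 net quantity: (two 0.1 fl oz containers = 5.92 mL) + (three 0.1 fl oz containers = 8.88 mL) = 14.8 mL.
That is within the Group DG9 express courier limit of 20 mL.
Group DG4 quantity: one 28.2 oz pack = 800.88 g.
800.88 g ≤ 1 kg (express courier limit, Group DG4) — within limit.
Group DG9 and Group DG4 may not share an outer package.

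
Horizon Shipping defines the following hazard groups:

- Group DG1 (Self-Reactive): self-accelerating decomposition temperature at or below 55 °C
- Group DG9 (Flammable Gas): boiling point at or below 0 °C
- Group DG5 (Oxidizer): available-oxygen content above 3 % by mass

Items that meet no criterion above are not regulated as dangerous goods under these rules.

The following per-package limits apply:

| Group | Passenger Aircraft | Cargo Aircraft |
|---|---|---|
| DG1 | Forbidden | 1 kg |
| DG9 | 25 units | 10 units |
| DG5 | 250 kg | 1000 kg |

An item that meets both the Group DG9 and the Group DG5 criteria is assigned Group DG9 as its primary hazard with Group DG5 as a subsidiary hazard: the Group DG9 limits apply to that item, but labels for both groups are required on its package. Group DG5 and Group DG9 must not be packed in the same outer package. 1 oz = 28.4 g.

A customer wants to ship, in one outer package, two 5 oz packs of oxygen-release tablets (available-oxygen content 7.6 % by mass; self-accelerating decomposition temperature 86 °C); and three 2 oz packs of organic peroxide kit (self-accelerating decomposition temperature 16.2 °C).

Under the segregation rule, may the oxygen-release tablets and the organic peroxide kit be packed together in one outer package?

With available-oxygen content 7.6 % by mass (> 3 % by mass), the oxygen-release tablets fall in Group DG5.
Organic peroxide kit: self-accelerating decomposition temperature 16.2 °C ≤ 55 °C → Group DG1 (Self-Reactive).
No segregation rule bars Group DG5 with Group DG1.

Yes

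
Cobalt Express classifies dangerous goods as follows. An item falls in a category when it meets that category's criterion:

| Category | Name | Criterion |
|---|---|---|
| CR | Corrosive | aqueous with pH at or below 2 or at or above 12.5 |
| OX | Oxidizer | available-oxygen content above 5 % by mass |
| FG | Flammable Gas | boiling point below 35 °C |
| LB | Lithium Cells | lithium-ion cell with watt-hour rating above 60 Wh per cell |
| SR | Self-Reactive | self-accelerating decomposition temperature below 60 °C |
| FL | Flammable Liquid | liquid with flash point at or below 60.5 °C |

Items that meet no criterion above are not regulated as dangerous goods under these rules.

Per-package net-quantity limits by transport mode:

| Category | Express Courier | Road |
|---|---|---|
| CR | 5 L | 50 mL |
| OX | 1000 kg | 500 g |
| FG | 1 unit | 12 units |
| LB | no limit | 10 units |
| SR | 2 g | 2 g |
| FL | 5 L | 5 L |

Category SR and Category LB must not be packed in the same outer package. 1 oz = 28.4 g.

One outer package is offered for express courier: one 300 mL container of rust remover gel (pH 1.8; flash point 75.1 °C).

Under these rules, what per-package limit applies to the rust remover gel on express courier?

Rust remover gel: pH 1.8 ≤ 2 → Category CR (Corrosive).
The express courier limit for Category CR is 5 L.

5 L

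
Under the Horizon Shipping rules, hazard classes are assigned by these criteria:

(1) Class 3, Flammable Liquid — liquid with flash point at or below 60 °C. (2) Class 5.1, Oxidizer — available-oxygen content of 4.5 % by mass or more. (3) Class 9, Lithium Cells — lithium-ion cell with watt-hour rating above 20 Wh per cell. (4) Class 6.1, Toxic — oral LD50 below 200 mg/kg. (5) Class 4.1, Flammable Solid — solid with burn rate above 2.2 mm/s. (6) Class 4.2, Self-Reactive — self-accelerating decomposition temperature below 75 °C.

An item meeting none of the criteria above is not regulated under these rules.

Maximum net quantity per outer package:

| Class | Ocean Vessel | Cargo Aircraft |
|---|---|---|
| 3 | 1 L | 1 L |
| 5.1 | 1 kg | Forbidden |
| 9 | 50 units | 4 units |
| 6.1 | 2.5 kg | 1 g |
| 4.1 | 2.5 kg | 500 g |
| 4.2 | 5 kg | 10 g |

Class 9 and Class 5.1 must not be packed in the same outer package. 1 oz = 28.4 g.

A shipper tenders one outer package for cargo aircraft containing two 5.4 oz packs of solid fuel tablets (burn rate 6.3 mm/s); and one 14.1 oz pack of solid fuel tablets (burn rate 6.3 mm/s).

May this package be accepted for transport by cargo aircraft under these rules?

No

Solid fuel tablets: burn rate 6.3 mm/s > 2.2 mm/s → Class 4.1 (Flammable Solid).
With burn rate 6.3 mm/s (> 2.2 mm/s), the solid fuel tablets fall in Class 4.1.
Total Class 4.1: (two 5.4 oz packs = 306.72 g) + (one 14.1 oz pack = 400.44 g) = 707.16 g.
707.16 g exceeds the cargo aircraft limit of 500 g for Class 4.1.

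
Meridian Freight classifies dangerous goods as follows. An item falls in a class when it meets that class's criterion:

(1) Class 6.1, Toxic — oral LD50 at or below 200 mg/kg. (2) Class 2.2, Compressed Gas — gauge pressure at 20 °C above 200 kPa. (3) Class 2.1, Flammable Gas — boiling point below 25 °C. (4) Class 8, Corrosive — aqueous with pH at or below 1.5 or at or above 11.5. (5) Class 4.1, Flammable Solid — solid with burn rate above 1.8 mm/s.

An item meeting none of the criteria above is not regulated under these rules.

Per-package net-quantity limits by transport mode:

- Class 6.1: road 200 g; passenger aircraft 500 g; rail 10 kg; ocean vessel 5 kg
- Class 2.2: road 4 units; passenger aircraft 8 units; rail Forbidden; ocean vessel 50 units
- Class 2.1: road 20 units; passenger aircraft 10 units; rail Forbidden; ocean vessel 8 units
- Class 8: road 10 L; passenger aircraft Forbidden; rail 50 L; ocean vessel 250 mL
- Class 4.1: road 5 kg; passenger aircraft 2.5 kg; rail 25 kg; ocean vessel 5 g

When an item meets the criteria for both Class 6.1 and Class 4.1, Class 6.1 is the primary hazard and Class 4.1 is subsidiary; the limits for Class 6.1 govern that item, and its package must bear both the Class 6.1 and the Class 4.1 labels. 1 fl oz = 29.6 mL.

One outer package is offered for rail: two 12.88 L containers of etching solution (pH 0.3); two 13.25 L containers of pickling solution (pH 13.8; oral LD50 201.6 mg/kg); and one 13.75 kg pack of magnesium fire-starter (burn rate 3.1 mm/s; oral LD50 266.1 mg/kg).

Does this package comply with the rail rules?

pH 0.3 meets the Class 8 criterion (Corrosive), so the etching solution is Class 8.
The pickling solution has pH 13.8, which is ≥ 11.5, so it is Class 8 (Corrosive).
Burn rate 3.1 mm/s meets the Class 4.1 criterion (Flammable Solid), so the magnesium fire-starter is Class 4.1.
Total Class 8: (two 12.88 L containers = 25.76 L) + (two 13.25 L containers = 26.5 L) = 52.26 L.
52.26 L exceeds the rail limit of 50 L for Class 8.
Class 4.1 quantity: 13.75 kg.
13.75 kg is within the rail limit of 25 kg for Class 4.1.

No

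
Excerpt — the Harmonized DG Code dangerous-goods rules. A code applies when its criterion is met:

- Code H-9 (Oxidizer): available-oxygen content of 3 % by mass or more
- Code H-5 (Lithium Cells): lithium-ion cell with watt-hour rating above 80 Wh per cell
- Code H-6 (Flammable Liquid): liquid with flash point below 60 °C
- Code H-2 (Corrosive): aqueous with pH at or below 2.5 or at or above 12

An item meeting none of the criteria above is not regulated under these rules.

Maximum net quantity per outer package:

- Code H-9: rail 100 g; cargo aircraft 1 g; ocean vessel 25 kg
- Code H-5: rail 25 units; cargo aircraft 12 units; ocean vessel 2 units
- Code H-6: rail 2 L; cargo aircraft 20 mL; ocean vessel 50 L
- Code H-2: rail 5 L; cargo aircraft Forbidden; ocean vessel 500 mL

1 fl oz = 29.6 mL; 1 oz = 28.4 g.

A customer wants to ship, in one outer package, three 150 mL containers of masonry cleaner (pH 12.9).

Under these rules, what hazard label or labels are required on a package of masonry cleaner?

Code H-2

With pH 12.9 (≥ 12), the masonry cleaner falls in Code H-2.
Only the Code H-2 label is required.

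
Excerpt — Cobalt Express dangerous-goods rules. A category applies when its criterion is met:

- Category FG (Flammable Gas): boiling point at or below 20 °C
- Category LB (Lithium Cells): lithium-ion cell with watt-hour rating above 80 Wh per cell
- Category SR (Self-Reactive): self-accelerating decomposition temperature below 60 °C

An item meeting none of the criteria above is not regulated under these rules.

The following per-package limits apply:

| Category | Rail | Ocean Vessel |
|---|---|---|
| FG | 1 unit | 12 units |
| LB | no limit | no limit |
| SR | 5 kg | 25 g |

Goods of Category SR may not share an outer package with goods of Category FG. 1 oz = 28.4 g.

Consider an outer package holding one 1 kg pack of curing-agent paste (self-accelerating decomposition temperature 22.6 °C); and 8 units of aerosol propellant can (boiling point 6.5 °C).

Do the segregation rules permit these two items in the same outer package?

Curing-agent paste: self-accelerating decomposition temperature 22.6 °C < 60 °C → Category SR (Self-Reactive).
Aerosol propellant can: boiling point 6.5 °C ≤ 20 °C → Category FG (Flammable Gas).
Category SR and Category FG may not share an outer package.

No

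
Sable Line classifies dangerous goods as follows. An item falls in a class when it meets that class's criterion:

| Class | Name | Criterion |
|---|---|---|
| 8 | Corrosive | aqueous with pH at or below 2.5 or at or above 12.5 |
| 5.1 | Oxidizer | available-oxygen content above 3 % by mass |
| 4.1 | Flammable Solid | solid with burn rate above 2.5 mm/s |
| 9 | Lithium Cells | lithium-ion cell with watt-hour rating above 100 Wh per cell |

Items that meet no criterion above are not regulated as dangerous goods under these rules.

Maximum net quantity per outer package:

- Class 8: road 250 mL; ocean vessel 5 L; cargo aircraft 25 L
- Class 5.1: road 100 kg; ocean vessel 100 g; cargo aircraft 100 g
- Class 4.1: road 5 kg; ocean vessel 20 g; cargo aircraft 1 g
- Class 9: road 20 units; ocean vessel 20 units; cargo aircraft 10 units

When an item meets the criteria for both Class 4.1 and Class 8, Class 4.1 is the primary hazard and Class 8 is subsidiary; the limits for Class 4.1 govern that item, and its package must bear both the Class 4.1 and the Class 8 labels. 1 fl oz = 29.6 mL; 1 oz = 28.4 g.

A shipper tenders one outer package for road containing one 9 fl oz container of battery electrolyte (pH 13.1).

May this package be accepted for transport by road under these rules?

No

The battery electrolyte has pH 13.1, which is ≥ 12.5, so it is Class 8 (Corrosive).
Class 8 quantity: one 9 fl oz container = 266.4 mL.
That exceeds the Class 8 road limit of 250 mL.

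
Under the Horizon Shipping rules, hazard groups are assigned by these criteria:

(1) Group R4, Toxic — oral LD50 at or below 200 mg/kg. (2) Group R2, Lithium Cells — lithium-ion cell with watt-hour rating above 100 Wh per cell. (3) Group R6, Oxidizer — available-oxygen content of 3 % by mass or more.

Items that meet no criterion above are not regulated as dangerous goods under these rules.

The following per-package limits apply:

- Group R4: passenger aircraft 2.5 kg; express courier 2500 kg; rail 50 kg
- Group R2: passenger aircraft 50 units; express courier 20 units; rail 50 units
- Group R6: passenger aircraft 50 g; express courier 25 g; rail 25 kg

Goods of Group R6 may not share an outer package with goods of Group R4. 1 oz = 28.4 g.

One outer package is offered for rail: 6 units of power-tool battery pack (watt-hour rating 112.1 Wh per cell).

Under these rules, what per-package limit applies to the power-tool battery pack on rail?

50 units

With watt-hour rating 112.1 Wh per cell (> 100 Wh per cell), the power-tool battery pack falls in Group R2.
The rail limit for Group R2 is 50 units.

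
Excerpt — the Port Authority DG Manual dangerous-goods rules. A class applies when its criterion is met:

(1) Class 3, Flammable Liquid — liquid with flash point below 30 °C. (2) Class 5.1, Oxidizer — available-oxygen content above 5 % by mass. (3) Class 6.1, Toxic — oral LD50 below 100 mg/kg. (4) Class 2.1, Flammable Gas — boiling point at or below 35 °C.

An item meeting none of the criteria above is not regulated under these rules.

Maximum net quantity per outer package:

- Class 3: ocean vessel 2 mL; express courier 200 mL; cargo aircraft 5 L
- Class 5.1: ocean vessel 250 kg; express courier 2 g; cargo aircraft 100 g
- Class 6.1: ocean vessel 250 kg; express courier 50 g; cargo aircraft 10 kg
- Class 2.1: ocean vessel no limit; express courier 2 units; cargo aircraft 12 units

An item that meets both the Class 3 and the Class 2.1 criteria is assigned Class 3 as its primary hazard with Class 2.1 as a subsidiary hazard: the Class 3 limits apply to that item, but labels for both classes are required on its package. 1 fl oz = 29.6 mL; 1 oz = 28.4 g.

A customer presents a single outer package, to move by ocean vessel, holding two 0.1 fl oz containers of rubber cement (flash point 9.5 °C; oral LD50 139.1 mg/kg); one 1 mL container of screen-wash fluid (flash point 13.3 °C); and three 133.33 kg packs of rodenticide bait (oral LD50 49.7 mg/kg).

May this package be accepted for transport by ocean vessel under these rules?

Rubber cement: flash point 9.5 °C < 30 °C → Class 3 (Flammable Liquid).
Flash point 13.3 °C meets the Class 3 criterion (Flammable Liquid), so the screen-wash fluid is Class 3.
Rodenticide bait: oral LD50 49.7 mg/kg < 100 mg/kg → Class 6.1 (Toxic).
Class 3 net quantity: (two 0.1 fl oz containers = 5.92 mL) + 1 mL = 6.92 mL.
6.92 mL > 2 mL (ocean vessel limit, Class 3) — over the limit.
Class 6.1 quantity: three 133.33 kg packs = 399.99 kg.
399.99 kg exceeds the ocean vessel limit of 250 kg for Class 6.1.

No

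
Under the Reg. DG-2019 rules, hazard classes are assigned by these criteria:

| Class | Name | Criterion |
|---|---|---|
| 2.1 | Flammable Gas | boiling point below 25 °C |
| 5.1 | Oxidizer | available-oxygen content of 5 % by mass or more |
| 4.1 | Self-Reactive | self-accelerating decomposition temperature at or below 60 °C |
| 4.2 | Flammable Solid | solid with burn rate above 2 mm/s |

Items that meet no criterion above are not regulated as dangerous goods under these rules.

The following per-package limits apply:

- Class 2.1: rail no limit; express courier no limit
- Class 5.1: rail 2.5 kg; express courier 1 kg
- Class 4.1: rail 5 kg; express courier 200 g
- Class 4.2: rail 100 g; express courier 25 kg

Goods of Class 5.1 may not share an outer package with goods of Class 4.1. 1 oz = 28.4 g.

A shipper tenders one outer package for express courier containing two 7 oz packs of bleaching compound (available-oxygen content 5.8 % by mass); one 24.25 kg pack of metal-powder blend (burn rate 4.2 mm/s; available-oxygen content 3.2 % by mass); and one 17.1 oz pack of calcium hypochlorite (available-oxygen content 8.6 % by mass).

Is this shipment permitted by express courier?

Yes

The bleaching compound has available-oxygen content 5.8 % by mass, which is ≥ 5 % by mass, so it is Class 5.1 (Oxidizer).
With burn rate 4.2 mm/s (> 2 mm/s), the metal-powder blend falls in Class 4.2.
The calcium hypochlorite has available-oxygen content 8.6 % by mass, which is ≥ 5 % by mass, so it is Class 5.1 (Oxidizer).
Class 5.1 net quantity: (two 7 oz packs = 397.6 g) + (one 17.1 oz pack = 485.64 g) = 883.24 g.
883.24 g ≤ 1 kg (express courier limit, Class 5.1) — within limit.
Class 4.2 quantity: 24.25 kg.
That is within the Class 4.2 express courier limit of 25 kg.
The segregation rule (Class 5.1 with Class 4.1) does not apply to Class 5.1 with Class 4.2.
Every hazard class is within its express courier limit and no segregation rule is violated.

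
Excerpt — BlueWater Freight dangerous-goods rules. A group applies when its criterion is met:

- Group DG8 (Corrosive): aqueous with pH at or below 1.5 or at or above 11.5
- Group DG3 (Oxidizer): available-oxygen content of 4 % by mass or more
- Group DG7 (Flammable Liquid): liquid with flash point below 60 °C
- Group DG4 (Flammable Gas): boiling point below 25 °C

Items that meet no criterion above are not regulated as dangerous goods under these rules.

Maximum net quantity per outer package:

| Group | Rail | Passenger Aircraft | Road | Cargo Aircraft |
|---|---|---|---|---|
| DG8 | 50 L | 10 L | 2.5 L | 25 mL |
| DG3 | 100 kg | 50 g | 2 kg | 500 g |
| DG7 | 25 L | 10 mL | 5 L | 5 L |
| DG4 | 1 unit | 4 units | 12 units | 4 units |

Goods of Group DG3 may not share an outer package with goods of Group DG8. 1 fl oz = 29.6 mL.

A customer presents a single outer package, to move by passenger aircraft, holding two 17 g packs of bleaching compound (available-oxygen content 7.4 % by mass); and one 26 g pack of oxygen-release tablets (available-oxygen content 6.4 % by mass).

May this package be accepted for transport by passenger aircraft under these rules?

No

Bleaching compound: available-oxygen content 7.4 % by mass ≥ 4 % by mass → Group DG3 (Oxidizer).
The oxygen-release tablets have available-oxygen content 6.4 % by mass, which is ≥ 4 % by mass, so they are Group DG3 (Oxidizer).
Total Group DG3: (two 17 g packs = 34 g) + 26 g = 60 g.
60 g > 50 g (passenger aircraft limit, Group DG3) — over the limit.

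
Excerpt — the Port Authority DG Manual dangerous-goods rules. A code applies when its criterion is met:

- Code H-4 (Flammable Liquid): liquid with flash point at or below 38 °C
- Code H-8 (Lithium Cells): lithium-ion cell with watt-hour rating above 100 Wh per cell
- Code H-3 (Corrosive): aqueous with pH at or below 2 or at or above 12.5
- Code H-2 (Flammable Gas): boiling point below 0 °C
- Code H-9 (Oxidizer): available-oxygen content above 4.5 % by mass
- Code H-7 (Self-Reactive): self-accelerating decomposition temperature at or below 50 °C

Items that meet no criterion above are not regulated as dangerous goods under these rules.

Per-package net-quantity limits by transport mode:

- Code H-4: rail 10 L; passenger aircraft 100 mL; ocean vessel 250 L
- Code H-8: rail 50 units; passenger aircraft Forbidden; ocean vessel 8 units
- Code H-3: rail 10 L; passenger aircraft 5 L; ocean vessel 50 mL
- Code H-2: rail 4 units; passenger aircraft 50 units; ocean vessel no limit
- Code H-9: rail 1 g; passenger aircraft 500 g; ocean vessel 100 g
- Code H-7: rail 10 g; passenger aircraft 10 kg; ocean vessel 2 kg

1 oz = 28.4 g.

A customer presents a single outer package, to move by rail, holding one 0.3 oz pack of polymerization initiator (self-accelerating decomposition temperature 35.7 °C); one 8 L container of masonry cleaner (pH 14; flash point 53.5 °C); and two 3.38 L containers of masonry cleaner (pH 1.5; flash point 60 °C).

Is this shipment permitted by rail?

The polymerization initiator has self-accelerating decomposition temperature 35.7 °C, which is ≤ 50 °C, so it is Code H-7 (Self-Reactive).
pH 14 meets the Code H-3 criterion (Corrosive), so the masonry cleaner is Code H-3.
The masonry cleaner has pH 1.5, which is ≤ 2, so it is Code H-3 (Corrosive).
Code H-7 quantity: one 0.3 oz pack = 8.52 g.
That is within the Code H-7 rail limit of 10 g.
Total Code H-3: 8 L + (two 3.38 L containers = 6.76 L) = 14.76 L.
14.76 L > 10 L (rail limit, Code H-3) — over the limit.

No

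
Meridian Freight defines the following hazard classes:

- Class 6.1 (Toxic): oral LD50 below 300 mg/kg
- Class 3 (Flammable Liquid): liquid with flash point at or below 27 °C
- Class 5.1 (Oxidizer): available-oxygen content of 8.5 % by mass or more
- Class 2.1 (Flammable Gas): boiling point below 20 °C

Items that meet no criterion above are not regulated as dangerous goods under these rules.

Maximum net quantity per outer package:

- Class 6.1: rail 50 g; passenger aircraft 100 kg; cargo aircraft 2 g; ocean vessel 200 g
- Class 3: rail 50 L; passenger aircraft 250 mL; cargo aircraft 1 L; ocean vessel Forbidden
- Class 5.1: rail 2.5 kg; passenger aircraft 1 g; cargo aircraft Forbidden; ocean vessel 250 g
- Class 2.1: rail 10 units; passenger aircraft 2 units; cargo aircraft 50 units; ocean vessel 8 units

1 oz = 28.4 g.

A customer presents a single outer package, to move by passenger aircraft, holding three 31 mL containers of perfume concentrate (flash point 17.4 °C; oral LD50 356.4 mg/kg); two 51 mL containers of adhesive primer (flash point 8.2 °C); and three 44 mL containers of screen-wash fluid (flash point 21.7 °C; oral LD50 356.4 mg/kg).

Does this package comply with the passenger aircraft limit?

Perfume concentrate: flash point 17.4 °C ≤ 27 °C → Class 3 (Flammable Liquid).
Adhesive primer: flash point 8.2 °C ≤ 27 °C → Class 3 (Flammable Liquid).
The screen-wash fluid has flash point 21.7 °C, which is ≤ 27 °C, so it is Class 3 (Flammable Liquid).
Total Class 3: (three 31 mL containers = 93 mL) + (two 51 mL containers = 102 mL) + (three 44 mL containers = 132 mL) = 327 mL.
327 mL exceeds the passenger aircraft limit of 250 mL for Class 3.

No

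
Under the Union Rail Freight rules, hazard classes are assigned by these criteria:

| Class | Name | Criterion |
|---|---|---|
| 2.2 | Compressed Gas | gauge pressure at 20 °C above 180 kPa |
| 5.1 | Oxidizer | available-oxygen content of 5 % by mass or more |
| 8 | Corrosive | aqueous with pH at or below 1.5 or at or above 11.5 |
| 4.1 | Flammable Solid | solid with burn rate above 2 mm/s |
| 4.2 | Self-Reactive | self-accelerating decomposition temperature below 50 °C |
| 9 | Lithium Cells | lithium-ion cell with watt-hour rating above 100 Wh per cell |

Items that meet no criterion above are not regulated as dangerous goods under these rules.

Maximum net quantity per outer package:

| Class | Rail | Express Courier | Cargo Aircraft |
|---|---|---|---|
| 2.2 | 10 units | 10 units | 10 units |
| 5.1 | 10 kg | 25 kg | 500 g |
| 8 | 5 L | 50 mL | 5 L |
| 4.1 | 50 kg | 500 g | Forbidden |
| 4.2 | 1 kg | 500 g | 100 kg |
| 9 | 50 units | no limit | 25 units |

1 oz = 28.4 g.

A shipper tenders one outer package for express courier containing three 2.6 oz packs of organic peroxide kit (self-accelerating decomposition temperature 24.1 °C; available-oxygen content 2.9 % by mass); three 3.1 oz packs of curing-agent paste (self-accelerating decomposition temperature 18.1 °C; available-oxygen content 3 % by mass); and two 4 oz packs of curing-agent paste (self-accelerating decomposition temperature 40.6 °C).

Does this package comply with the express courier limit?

With self-accelerating decomposition temperature 24.1 °C (< 50 °C), the organic peroxide kit falls in Class 4.2.
Curing-agent paste: self-accelerating decomposition temperature 18.1 °C < 50 °C → Class 4.2 (Self-Reactive).
With self-accelerating decomposition temperature 40.6 °C (< 50 °C), the curing-agent paste falls in Class 4.2.
Total Class 4.2: (three 2.6 oz packs = 221.52 g) + (three 3.1 oz packs = 264.12 g) + (two 4 oz packs = 227.2 g) = 712.84 g.
712.84 g > 500 g (express courier limit, Class 4.2) — over the limit.

No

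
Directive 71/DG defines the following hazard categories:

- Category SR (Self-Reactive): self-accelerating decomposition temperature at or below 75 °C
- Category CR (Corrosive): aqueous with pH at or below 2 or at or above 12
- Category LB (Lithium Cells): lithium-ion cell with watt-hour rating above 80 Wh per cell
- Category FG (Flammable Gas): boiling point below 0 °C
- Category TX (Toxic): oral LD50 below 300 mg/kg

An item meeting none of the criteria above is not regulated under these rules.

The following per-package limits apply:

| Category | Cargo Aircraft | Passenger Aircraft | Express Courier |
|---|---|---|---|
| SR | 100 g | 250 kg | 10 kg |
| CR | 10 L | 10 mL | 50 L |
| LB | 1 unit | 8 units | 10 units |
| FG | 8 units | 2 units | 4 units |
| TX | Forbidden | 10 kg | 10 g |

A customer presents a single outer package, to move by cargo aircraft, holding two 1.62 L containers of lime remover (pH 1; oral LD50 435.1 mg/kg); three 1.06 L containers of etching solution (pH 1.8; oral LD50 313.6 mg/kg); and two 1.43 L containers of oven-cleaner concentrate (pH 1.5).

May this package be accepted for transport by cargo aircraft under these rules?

The lime remover has pH 1, which is ≤ 2, so it is Category CR (Corrosive).
pH 1.8 meets the Category CR criterion (Corrosive), so the etching solution is Category CR.
pH 1.5 meets the Category CR criterion (Corrosive), so the oven-cleaner concentrate is Category CR.
Total Category CR: (two 1.62 L containers = 3.24 L) + (three 1.06 L containers = 3.18 L) + (two 1.43 L containers = 2.86 L) = 9.28 L.
9.28 L is within the cargo aircraft limit of 10 L for Category CR.

Yes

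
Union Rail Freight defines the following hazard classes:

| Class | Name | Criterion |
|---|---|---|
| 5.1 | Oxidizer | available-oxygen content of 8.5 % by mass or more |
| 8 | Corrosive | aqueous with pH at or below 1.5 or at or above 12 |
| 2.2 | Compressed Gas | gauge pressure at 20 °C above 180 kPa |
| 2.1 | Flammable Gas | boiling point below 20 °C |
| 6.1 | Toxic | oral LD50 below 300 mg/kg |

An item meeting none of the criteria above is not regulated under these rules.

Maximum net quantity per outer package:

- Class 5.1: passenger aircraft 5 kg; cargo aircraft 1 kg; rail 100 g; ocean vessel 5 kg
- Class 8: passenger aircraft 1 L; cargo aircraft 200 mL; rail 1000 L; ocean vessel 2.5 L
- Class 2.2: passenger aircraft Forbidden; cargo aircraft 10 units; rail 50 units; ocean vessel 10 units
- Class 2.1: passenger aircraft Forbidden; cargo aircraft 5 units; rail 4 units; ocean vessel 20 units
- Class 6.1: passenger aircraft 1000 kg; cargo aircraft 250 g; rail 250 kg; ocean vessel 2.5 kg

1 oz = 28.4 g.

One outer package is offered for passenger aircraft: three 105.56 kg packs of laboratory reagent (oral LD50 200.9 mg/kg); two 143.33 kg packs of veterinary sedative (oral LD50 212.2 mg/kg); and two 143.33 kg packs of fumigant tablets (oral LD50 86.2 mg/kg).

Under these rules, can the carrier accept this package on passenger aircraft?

Yes

The laboratory reagent has oral LD50 200.9 mg/kg, which is < 300 mg/kg, so it is Class 6.1 (Toxic).
Oral LD50 212.2 mg/kg meets the Class 6.1 criterion (Toxic), so the veterinary sedative is Class 6.1.
With oral LD50 86.2 mg/kg (< 300 mg/kg), the fumigant tablets fall in Class 6.1.
Total Class 6.1: (three 105.56 kg packs = 316.68 kg) + (two 143.33 kg packs = 286.66 kg) + (two 143.33 kg packs = 286.66 kg) = 890 kg.
That is within the Class 6.1 passenger aircraft limit of 1000 kg.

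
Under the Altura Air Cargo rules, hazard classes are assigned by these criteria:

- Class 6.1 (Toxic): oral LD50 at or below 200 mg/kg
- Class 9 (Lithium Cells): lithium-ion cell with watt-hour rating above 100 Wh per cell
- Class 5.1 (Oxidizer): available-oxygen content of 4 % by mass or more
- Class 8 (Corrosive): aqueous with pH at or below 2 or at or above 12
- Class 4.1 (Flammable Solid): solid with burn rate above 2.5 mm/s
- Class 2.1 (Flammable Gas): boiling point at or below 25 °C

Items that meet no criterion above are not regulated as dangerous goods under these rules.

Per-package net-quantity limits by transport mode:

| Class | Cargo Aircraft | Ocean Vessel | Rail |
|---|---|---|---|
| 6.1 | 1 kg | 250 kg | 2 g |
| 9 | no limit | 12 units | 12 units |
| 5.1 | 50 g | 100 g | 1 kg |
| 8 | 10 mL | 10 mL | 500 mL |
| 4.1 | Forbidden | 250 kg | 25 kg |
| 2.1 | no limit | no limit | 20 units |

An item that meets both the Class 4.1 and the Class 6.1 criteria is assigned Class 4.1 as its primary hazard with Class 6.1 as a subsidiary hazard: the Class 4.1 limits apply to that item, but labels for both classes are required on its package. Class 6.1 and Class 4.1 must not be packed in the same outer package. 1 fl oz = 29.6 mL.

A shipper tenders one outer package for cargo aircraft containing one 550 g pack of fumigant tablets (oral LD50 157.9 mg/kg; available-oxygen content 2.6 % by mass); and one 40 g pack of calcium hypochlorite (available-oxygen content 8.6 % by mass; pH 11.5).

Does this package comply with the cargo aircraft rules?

Yes

The fumigant tablets have oral LD50 157.9 mg/kg, which is ≤ 200 mg/kg, so they are Class 6.1 (Toxic).
Calcium hypochlorite: available-oxygen content 8.6 % by mass ≥ 4 % by mass → Class 5.1 (Oxidizer).
Class 6.1 quantity: 550 g.
That is within the Class 6.1 cargo aircraft limit of 1 kg.
Class 5.1 quantity: 40 g.
That is within the Class 5.1 cargo aircraft limit of 50 g.
The segregation rule (Class 6.1 with Class 4.1) does not apply to Class 6.1 with Class 5.1.
Every hazard class is within its cargo aircraft limit and no segregation rule is violated.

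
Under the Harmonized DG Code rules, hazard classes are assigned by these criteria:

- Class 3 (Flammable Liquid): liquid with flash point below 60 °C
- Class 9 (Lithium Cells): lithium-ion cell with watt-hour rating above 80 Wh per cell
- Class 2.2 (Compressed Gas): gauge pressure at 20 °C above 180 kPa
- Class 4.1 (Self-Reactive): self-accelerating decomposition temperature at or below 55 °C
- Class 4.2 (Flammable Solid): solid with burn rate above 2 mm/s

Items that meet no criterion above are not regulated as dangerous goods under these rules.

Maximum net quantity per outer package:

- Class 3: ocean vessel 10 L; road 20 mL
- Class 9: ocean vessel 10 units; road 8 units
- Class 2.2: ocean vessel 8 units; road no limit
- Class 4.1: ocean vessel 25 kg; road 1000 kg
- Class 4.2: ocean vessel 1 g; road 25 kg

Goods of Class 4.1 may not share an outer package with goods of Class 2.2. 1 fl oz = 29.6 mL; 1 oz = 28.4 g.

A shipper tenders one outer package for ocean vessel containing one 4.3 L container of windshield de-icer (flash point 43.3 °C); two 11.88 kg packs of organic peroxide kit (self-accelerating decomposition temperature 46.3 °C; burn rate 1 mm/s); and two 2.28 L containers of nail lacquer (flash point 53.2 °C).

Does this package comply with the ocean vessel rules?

Windshield de-icer: flash point 43.3 °C < 60 °C → Class 3 (Flammable Liquid).
With self-accelerating decomposition temperature 46.3 °C (≤ 55 °C), the organic peroxide kit falls in Class 4.1.
The nail lacquer has flash point 53.2 °C, which is < 60 °C, so it is Class 3 (Flammable Liquid).
Class 4.1 quantity: two 11.88 kg packs = 23.76 kg.
23.76 kg ≤ 25 kg (ocean vessel limit, Class 4.1) — within limit.
Total Class 3: 4.3 L + (two 2.28 L containers = 4.56 L) = 8.86 L.
8.86 L is within the ocean vessel limit of 10 L for Class 3.
The segregation rule (Class 4.1 with Class 2.2) does not apply to Class 4.1 with Class 3.
Every hazard class is within its ocean vessel limit and no segregation rule is violated.

Yes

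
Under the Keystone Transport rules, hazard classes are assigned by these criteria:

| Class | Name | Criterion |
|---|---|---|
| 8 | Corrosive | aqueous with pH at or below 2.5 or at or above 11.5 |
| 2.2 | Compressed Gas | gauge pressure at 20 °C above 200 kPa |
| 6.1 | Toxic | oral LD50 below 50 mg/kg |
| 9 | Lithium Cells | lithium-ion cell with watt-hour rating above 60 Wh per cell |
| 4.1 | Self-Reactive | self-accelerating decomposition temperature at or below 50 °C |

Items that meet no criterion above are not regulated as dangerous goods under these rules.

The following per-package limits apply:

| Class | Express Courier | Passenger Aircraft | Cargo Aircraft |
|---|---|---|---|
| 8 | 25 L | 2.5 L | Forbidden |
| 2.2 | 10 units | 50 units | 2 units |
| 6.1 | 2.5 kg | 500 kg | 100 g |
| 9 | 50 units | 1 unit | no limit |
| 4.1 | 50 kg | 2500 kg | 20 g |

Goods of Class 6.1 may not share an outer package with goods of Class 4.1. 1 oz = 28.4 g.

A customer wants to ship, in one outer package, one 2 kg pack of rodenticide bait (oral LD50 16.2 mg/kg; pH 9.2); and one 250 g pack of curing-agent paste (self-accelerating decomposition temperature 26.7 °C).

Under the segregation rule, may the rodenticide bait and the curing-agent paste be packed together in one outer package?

With oral LD50 16.2 mg/kg (< 50 mg/kg), the rodenticide bait falls in Class 6.1.
Curing-agent paste: self-accelerating decomposition temperature 26.7 °C ≤ 50 °C → Class 4.1 (Self-Reactive).
Class 6.1 and Class 4.1 may not share an outer package.

No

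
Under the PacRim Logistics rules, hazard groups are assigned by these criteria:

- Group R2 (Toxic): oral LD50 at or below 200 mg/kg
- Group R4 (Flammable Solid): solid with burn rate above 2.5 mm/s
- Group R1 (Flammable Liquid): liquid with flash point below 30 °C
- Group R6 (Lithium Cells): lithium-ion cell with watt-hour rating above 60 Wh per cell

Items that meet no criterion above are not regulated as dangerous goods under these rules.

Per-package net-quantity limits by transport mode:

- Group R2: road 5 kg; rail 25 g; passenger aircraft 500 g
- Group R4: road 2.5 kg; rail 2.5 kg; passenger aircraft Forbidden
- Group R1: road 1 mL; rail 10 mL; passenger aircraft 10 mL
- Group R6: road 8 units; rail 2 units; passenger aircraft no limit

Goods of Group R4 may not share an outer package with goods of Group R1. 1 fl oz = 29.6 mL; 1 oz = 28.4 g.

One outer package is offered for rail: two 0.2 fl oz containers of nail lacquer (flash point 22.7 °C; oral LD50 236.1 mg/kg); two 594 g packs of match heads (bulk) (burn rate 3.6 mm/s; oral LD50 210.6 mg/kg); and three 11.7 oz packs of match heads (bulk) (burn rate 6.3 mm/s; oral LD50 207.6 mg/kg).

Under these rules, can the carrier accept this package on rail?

Flash point 22.7 °C meets the Group R1 criterion (Flammable Liquid), so the nail lacquer is Group R1.
Match heads (bulk): burn rate 3.6 mm/s > 2.5 mm/s → Group R4 (Flammable Solid).
With burn rate 6.3 mm/s (> 2.5 mm/s), the match heads (bulk) fall in Group R4.
Group R4 net quantity: (two 594 g packs = 1.188 kg) + (three 11.7 oz packs = 996.84 g) = 2184.84 g.
2184.84 g ≤ 2.5 kg (rail limit, Group R4) — within limit.
Group R1 quantity: two 0.2 fl oz containers = 11.84 mL.
11.84 mL > 10 mL (rail limit, Group R1) — over the limit.
Group R4 and Group R1 may not share an outer package.

No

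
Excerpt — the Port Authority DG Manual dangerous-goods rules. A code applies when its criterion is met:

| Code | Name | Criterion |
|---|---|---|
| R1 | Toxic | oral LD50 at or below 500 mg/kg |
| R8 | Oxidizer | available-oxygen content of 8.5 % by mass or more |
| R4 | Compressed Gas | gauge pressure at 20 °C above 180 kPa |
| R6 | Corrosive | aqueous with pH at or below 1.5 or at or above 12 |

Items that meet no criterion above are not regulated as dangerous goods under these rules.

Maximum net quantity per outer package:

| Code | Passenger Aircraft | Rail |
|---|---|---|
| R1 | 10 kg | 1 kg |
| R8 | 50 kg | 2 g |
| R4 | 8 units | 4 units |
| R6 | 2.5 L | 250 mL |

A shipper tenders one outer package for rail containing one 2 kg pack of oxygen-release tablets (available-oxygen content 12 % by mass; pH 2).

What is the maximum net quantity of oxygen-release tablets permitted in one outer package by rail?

2 g

Available-oxygen content 12 % by mass meets the Code R8 criterion (Oxidizer), so the oxygen-release tablets are Code R8.
The rail limit for Code R8 is 2 g.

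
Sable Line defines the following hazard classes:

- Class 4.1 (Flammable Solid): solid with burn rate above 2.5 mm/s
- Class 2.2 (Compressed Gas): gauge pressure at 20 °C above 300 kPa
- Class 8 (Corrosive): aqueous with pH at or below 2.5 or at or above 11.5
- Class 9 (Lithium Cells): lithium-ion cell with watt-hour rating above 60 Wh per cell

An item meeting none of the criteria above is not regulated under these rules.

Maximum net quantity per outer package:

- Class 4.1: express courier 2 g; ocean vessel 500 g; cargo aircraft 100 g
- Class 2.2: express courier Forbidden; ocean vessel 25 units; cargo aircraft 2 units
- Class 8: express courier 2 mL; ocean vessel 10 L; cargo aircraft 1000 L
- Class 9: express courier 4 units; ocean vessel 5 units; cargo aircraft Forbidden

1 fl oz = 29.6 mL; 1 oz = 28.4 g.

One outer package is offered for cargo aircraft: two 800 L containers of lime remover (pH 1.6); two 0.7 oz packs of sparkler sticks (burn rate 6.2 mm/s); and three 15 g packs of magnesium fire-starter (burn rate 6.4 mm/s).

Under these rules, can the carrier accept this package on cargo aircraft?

No

The lime remover has pH 1.6, which is ≤ 2.5, so it is Class 8 (Corrosive).
Burn rate 6.2 mm/s meets the Class 4.1 criterion (Flammable Solid), so the sparkler sticks are Class 4.1.
The magnesium fire-starter has burn rate 6.4 mm/s, which is > 2.5 mm/s, so it is Class 4.1 (Flammable Solid).
Class 4.1 net quantity: (two 0.7 oz packs = 39.76 g) + (three 15 g packs = 45 g) = 84.76 g.
That is within the Class 4.1 cargo aircraft limit of 100 g.
Class 8 quantity: two 800 L containers = 1600 L.
That exceeds the Class 8 cargo aircraft limit of 1000 L.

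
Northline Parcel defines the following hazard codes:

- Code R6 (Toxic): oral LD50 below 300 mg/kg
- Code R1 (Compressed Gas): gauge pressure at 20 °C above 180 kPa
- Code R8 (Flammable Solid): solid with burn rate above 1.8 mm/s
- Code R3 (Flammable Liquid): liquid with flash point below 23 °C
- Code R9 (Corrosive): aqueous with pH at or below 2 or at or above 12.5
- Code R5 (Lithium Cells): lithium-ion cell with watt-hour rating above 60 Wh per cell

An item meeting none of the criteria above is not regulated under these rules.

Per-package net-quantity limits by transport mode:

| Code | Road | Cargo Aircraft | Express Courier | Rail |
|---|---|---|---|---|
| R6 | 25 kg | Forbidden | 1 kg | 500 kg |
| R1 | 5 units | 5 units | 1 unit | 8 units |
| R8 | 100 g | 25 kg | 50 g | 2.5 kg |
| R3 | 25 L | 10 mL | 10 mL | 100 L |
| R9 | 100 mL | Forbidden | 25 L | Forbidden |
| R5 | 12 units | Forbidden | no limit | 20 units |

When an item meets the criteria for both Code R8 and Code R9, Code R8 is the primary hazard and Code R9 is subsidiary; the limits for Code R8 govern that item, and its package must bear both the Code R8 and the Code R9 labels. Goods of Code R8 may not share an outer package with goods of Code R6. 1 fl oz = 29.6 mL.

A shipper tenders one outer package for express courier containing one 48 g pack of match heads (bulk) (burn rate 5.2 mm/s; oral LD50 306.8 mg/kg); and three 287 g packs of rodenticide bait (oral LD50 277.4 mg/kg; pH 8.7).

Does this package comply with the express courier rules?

No

With burn rate 5.2 mm/s (> 1.8 mm/s), the match heads (bulk) fall in Code R8.
Oral LD50 277.4 mg/kg meets the Code R6 criterion (Toxic), so the rodenticide bait is Code R6.
Code R8 quantity: 48 g.
48 g ≤ 50 g (express courier limit, Code R8) — within limit.
Code R6 quantity: three 287 g packs = 861 g.
861 g ≤ 1 kg (express courier limit, Code R6) — within limit.
Code R8 and Code R6 may not share an outer package.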